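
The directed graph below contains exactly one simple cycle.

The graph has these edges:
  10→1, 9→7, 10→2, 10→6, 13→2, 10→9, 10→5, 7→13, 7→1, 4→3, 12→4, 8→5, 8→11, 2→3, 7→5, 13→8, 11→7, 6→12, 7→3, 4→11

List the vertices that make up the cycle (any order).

7, 8, 11, 13

DFS with gray/black marking from 7:
7 gray
  1 gray
  1 black
  13 gray
    8 gray
      11 gray
        11→7: 7 is gray → back edge
Back edge closes the cycle 7 → 13 → 8 → 11 → 7; its vertices are {7, 8, 11, 13}.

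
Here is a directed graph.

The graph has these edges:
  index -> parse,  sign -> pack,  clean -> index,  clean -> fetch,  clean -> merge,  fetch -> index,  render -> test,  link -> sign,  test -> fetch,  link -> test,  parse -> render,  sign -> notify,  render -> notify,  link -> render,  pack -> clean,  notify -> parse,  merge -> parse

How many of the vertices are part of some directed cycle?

A vertex is on a directed cycle iff it belongs to a strongly connected component of size ≥ 2 (or has a self-loop).
The vertices on cycles are {test, fetch, index, parse, notify, render} — 6 in total.

6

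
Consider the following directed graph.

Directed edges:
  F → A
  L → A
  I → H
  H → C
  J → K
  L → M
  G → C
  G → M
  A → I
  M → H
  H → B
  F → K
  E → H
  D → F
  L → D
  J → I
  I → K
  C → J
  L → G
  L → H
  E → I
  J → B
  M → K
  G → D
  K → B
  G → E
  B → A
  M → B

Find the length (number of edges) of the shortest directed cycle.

4

For each vertex v, BFS finds the shortest path from v back to v.
The shortest such closed walk is I → H → C → J → I, length 4.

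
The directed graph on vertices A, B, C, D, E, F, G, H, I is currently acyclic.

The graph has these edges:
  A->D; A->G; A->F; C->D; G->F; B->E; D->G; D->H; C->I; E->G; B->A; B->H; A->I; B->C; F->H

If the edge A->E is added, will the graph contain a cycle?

Adding A→E creates a cycle iff E can already reach A.
Explore from E: no path reaches A. The graph stays acyclic.

No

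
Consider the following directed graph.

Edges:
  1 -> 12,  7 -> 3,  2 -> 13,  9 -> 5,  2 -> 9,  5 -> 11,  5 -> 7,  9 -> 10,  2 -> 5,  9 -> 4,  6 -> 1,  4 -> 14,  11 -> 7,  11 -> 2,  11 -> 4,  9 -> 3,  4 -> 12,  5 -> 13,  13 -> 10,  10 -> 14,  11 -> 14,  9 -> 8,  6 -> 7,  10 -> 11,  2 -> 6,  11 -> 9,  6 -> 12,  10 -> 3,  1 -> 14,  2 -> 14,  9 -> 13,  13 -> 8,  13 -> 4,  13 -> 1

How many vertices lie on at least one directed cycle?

6

A vertex is on a directed cycle iff it belongs to a strongly connected component of size ≥ 2 (or has a self-loop).
The vertices on cycles are {2, 5, 9, 10, 11, 13} — 6 in total.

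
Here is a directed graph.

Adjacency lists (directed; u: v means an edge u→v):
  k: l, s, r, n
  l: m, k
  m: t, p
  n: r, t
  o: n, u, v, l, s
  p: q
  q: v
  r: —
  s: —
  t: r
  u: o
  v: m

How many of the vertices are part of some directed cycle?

8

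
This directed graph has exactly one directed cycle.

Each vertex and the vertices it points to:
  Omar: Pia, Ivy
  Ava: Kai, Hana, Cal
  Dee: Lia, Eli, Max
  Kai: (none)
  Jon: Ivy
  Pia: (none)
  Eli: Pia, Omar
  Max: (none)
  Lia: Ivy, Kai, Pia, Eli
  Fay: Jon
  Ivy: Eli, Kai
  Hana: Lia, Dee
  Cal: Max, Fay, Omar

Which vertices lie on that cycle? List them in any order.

Eli, Ivy, Omar

DFS with gray/black marking from Omar:
Omar gray
  Pia gray
  Pia black
  Ivy gray
    Eli gray
      Eli→Pia: Pia black — skip
      Eli→Omar: Omar is gray → back edge
Back edge closes the cycle Omar → Ivy → Eli → Omar; its vertices are {Eli, Ivy, Omar}.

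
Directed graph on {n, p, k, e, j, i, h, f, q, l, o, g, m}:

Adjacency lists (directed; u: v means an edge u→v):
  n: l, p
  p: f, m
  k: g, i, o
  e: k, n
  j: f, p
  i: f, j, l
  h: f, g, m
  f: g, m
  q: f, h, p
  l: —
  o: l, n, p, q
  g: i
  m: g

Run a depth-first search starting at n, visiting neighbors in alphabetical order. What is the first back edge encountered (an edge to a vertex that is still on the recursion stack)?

DFS from n (visiting neighbors in alphabetical order); mark gray on enter, black on exit:
n gray
  l gray
  l black
  p gray
    f gray
      g gray
        i gray
          i→f: f is gray → back edge
First back edge: i → f.

i->f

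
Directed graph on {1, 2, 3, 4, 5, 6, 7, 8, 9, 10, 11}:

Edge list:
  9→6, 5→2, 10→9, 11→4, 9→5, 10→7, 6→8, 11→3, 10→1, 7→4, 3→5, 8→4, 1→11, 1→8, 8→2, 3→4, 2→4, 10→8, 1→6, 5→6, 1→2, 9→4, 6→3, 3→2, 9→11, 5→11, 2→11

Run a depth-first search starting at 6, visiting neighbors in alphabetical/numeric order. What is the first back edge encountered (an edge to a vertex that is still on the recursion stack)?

11->3

DFS from 6 (visiting neighbors in alphabetical/numeric order); mark gray on enter, black on exit:
6 gray
  3 gray
    2 gray
      4 gray
      4 black
      11 gray
        11→3: 3 is gray → back edge
First back edge: 11 → 3.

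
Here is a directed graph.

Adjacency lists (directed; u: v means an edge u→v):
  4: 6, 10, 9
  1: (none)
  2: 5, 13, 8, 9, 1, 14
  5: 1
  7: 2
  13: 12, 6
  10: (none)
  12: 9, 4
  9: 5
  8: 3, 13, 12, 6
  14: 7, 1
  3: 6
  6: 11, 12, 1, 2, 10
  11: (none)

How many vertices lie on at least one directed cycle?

A vertex is on a directed cycle iff it belongs to a strongly connected component of size ≥ 2 (or has a self-loop).
The vertices on cycles are {2, 3, 4, 6, 7, 8, 12, 13, 14} — 9 in total.

9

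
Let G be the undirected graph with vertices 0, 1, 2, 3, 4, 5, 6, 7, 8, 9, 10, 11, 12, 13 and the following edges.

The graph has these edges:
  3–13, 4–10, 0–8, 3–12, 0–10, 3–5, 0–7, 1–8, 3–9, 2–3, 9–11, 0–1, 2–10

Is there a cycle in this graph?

DFS, tracking each vertex's parent; an edge to a visited non-parent vertex closes a cycle.
Start from 3:
visit 3 (parent –)
  visit 12 (parent 3)
    12–3: parent, skip
  visit 2 (parent 3)
    visit 10 (parent 2)
      10–2: parent, skip
      visit 0 (parent 10)
        visit 8 (parent 0)
          visit 1 (parent 8)
            1–8: parent, skip
            1–0: 0 visited and ≠ parent → cycle
Cycle: 0 – 8 – 1 – 0.

Yes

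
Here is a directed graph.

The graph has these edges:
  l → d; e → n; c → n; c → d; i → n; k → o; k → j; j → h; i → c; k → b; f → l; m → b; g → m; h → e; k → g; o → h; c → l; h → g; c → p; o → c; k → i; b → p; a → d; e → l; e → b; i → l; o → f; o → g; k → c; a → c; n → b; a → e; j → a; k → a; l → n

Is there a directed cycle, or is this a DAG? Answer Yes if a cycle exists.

No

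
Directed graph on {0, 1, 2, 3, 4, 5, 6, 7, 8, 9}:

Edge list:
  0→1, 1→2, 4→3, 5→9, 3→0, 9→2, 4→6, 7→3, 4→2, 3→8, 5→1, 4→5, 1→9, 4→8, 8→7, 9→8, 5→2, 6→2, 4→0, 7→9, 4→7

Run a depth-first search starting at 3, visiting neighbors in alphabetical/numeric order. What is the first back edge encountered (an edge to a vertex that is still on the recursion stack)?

7->3

DFS from 3 (visiting neighbors in alphabetical/numeric order); mark gray on enter, black on exit:
3 gray
  0 gray
    1 gray
      2 gray
      2 black
      9 gray
        9→2: 2 black — skip
        8 gray
          7 gray
            7→3: 3 is gray → back edge
First back edge: 7 → 3.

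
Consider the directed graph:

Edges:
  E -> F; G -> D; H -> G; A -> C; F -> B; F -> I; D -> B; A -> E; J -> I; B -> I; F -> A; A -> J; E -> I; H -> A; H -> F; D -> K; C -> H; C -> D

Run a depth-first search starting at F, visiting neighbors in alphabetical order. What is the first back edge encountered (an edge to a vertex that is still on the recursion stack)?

DFS from F (visiting neighbors in alphabetical order); mark gray on enter, black on exit:
F gray
  A gray
    C gray
      D gray
        B gray
          I gray
          I black
        B black
        K gray
        K black
      D black
      H gray
        H→A: A is gray → back edge
First back edge: H → A.

H->A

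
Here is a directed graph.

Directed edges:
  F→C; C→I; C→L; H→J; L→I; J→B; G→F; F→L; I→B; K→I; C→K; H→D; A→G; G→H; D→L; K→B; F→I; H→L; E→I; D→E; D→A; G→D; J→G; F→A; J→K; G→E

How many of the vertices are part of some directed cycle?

6

A vertex is on a directed cycle iff it belongs to a strongly connected component of size ≥ 2 (or has a self-loop).
The vertices on cycles are {A, D, F, G, H, J} — 6 in total.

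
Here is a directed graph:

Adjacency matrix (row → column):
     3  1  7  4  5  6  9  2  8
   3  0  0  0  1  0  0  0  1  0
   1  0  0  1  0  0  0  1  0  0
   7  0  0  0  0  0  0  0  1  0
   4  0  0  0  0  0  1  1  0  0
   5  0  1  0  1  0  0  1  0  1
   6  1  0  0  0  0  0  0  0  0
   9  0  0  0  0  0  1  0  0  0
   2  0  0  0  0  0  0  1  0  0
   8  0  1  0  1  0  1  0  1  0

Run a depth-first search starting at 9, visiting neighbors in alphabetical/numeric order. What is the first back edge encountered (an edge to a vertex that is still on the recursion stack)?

DFS from 9 (visiting neighbors in alphabetical/numeric order); mark gray on enter, black on exit:
9 gray
  6 gray
    3 gray
      2 gray
        2→9: 9 is gray → back edge
First back edge: 2 → 9.

2→9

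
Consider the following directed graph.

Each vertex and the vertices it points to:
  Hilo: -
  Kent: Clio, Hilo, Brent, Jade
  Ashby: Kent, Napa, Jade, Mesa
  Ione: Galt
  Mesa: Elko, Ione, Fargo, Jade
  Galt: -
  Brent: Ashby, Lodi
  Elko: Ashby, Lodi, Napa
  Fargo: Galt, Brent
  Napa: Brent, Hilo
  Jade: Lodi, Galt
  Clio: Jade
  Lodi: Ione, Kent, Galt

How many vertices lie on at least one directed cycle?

A vertex is on a directed cycle iff it belongs to a strongly connected component of size ≥ 2 (or has a self-loop).
The vertices on cycles are {Clio, Elko, Jade, Kent, Lodi, Mesa, Napa, Ashby, Brent, Fargo} — 10 in total.

10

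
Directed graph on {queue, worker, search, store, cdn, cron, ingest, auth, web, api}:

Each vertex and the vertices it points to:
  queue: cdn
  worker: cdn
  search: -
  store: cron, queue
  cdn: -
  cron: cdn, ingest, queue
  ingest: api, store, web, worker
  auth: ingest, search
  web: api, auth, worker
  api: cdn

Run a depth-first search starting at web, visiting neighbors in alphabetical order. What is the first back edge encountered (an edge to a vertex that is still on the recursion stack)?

cron→ingest

DFS from web (visiting neighbors in alphabetical order); mark gray on enter, black on exit:
web gray
  api gray
    cdn gray
    cdn black
  api black
  auth gray
    ingest gray
      ingest→api: api black — skip
      store gray
        cron gray
          cron→cdn: cdn black — skip
          cron→ingest: ingest is gray → back edge
First back edge: cron → ingest.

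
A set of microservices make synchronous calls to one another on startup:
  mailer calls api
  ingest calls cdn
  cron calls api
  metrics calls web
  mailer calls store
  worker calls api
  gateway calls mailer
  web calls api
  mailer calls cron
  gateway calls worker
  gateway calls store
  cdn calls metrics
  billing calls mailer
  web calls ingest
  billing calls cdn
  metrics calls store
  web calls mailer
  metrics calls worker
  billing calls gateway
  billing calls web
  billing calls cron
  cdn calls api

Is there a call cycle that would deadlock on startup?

Yes

DFS with white/gray/black marking, starting from gateway:
gateway gray
  worker gray
    api gray
    api black
  worker black
  mailer gray
    cron gray
      cron→api: api black — skip
    cron black
    mailer→api: api black — skip
    store gray
    store black
  mailer black
  gateway→store: store black — skip
gateway black
web gray
  web→mailer: mailer black — skip
  web→api: api black — skip
  ingest gray
    cdn gray
      cdn→api: api black — skip
      metrics gray
        metrics→web: web is gray → back edge
Back edge found, so a cycle exists: web → ingest → cdn → metrics → web.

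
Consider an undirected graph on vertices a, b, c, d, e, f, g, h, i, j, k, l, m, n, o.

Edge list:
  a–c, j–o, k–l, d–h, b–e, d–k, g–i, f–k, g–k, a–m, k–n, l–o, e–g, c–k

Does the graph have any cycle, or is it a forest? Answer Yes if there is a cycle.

DFS, tracking each vertex's parent; an edge to a visited non-parent vertex closes a cycle.
Start from o:
visit o (parent –)
  visit l (parent o)
    l–o: parent, skip
    visit k (parent l)
      k–l: parent, skip
      visit c (parent k)
        visit a (parent c)
          a–c: parent, skip
          visit m (parent a)
            m–a: parent, skip
        c–k: parent, skip
      visit d (parent k)
        visit h (parent d)
          h–d: parent, skip
        d–k: parent, skip
      visit f (parent k)
        f–k: parent, skip
      visit g (parent k)
        visit e (parent g)
          visit b (parent e)
            b–e: parent, skip
          e–g: parent, skip
        visit i (parent g)
          i–g: parent, skip
        g–k: parent, skip
      visit n (parent k)
        n–k: parent, skip
  visit j (parent o)
    j–o: parent, skip
No non-parent visited neighbor found — the graph is a forest.

No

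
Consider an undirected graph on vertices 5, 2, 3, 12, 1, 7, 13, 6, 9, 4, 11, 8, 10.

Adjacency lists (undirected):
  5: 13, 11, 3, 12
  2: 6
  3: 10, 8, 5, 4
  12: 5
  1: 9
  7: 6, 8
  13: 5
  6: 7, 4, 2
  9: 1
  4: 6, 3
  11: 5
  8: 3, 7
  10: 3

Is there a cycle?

DFS, tracking each vertex's parent; an edge to a visited non-parent vertex closes a cycle.
Start from 12:
visit 12 (parent –)
  visit 5 (parent 12)
    visit 13 (parent 5)
      13–5: parent, skip
    visit 11 (parent 5)
      11–5: parent, skip
    visit 3 (parent 5)
      visit 10 (parent 3)
        10–3: parent, skip
      visit 8 (parent 3)
        8–3: parent, skip
        visit 7 (parent 8)
          visit 6 (parent 7)
            6–7: parent, skip
            visit 4 (parent 6)
              4–6: parent, skip
              4–3: 3 visited and ≠ parent → cycle
Cycle: 3 – 8 – 7 – 6 – 4 – 3.

Yes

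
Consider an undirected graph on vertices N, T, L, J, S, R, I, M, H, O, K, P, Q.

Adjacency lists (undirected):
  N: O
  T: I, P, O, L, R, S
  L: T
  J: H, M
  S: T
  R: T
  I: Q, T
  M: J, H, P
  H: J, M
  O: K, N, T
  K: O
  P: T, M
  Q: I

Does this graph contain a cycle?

DFS, tracking each vertex's parent; an edge to a visited non-parent vertex closes a cycle.
Start from M:
visit M (parent –)
  visit J (parent M)
    visit H (parent J)
      H–J: parent, skip
      H–M: M visited and ≠ parent → cycle
Cycle: M – J – H – M.

Yes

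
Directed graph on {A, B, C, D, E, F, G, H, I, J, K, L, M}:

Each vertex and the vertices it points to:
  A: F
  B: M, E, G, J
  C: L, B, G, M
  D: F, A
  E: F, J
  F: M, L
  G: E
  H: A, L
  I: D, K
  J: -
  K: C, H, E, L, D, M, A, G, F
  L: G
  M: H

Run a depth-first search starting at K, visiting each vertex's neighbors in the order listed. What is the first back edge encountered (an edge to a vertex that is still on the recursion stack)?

DFS from K (visiting each vertex's neighbors in the order listed); mark gray on enter, black on exit:
K gray
  C gray
    L gray
      G gray
        E gray
          F gray
            M gray
              H gray
                A gray
                  A→F: F is gray → back edge
First back edge: A → F.

A→F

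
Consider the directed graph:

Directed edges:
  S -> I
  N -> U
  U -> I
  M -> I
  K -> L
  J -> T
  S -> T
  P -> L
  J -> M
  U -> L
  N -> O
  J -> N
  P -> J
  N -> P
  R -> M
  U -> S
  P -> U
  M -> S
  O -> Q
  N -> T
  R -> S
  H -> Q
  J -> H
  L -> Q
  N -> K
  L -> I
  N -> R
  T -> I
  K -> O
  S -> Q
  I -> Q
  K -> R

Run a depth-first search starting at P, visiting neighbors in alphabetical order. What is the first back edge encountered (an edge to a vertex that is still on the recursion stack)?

N→P

DFS from P (visiting neighbors in alphabetical order); mark gray on enter, black on exit:
P gray
  J gray
    H gray
      Q gray
      Q black
    H black
    M gray
      I gray
        I→Q: Q black — skip
      I black
      S gray
        S→I: I black — skip
        S→Q: Q black — skip
        T gray
          T→I: I black — skip
        T black
      S black
    M black
    N gray
      K gray
        L gray
          L→I: I black — skip
          L→Q: Q black — skip
        L black
        O gray
          O→Q: Q black — skip
        O black
        R gray
          R→M: M black — skip
          R→S: S black — skip
        R black
      K black
      N→O: O black — skip
      N→P: P is gray → back edge
First back edge: N → P.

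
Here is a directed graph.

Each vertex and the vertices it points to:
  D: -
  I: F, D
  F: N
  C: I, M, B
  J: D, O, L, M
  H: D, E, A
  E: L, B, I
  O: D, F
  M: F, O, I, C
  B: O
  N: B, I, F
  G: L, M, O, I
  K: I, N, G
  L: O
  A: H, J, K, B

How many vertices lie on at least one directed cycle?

9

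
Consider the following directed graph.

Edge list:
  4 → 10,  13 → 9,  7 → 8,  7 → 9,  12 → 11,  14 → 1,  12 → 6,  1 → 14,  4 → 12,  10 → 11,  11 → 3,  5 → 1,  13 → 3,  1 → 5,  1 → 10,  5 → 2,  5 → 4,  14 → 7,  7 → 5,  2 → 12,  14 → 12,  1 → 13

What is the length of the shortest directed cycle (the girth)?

2

For each vertex v, BFS finds the shortest path from v back to v.
The shortest such closed walk is 1 → 14 → 1, length 2.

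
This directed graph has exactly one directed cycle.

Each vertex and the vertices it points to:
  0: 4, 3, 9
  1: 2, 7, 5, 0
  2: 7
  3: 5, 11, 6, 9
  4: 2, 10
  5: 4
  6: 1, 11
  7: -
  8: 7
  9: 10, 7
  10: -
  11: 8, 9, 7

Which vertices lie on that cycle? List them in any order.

DFS with gray/black marking from 3:
3 gray
  5 gray
    4 gray
      2 gray
        7 gray
        7 black
      2 black
      10 gray
      10 black
    4 black
  5 black
  11 gray
    8 gray
      8→7: 7 black — skip
    8 black
    9 gray
      9→10: 10 black — skip
      9→7: 7 black — skip
    9 black
    11→7: 7 black — skip
  11 black
  6 gray
    1 gray
      1→2: 2 black — skip
      1→7: 7 black — skip
      1→5: 5 black — skip
      0 gray
        0→4: 4 black — skip
        0→3: 3 is gray → back edge
Back edge closes the cycle 3 → 6 → 1 → 0 → 3; its vertices are {0, 1, 3, 6}.

0, 1, 3, 6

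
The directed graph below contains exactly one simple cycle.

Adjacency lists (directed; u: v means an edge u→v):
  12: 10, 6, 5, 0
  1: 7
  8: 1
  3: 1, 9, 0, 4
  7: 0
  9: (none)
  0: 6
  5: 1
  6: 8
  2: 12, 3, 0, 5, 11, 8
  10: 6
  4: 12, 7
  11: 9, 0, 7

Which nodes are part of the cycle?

DFS with gray/black marking from 8:
8 gray
  1 gray
    7 gray
      0 gray
        6 gray
          6→8: 8 is gray → back edge
Back edge closes the cycle 8 → 1 → 7 → 0 → 6 → 8; its vertices are {0, 1, 6, 7, 8}.

0, 1, 6, 7, 8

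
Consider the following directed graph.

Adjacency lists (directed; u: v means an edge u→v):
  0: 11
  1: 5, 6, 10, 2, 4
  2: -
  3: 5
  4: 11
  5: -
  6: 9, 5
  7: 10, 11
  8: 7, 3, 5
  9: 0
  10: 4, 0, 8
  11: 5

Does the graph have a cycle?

Yes

DFS with white/gray/black marking, starting from 11:
11 gray
  5 gray
  5 black
11 black
0 gray
  0→11: 11 black — skip
0 black
1 gray
  1→5: 5 black — skip
  6 gray
    9 gray
      9→0: 0 black — skip
    9 black
    6→5: 5 black — skip
  6 black
  10 gray
    4 gray
      4→11: 11 black — skip
    4 black
    10→0: 0 black — skip
    8 gray
      7 gray
        7→10: 10 is gray → back edge
Back edge found, so a cycle exists: 10 → 8 → 7 → 10.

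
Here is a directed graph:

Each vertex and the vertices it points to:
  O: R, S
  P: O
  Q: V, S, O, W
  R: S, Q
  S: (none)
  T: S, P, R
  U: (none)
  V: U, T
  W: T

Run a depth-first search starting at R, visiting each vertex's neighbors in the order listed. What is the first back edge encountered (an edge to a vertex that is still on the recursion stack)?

O->R

DFS from R (visiting each vertex's neighbors in the order listed); mark gray on enter, black on exit:
R gray
  S gray
  S black
  Q gray
    V gray
      U gray
      U black
      T gray
        T→S: S black — skip
        P gray
          O gray
            O→R: R is gray → back edge
First back edge: O → R.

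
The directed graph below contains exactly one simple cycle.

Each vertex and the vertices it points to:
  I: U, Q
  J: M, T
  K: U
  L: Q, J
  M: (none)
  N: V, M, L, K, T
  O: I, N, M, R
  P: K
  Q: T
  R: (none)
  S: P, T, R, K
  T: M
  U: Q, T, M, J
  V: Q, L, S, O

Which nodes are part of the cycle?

N, O, V

DFS with gray/black marking from N:
N gray
  V gray
    Q gray
      T gray
        M gray
        M black
      T black
    Q black
    L gray
      L→Q: Q black — skip
      J gray
        J→M: M black — skip
        J→T: T black — skip
      J black
    L black
    S gray
      P gray
        K gray
          U gray
            U→Q: Q black — skip
            U→T: T black — skip
            U→M: M black — skip
            U→J: J black — skip
          U black
        K black
      P black
      S→T: T black — skip
      R gray
      R black
      S→K: K black — skip
    S black
    O gray
      I gray
        I→U: U black — skip
        I→Q: Q black — skip
      I black
      O→N: N is gray → back edge
Back edge closes the cycle N → V → O → N; its vertices are {N, O, V}.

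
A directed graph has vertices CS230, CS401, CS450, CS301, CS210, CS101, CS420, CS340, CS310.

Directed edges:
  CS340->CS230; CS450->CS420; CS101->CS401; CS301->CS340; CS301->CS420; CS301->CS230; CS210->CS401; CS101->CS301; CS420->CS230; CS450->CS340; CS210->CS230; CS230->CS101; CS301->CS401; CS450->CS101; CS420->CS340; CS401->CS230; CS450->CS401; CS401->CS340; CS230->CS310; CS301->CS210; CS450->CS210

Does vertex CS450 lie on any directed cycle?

No

CS450 lies on a cycle iff there is a path from CS450 back to itself.
Exploring from CS450, it never reaches itself; equivalently, its strongly connected component is a singleton.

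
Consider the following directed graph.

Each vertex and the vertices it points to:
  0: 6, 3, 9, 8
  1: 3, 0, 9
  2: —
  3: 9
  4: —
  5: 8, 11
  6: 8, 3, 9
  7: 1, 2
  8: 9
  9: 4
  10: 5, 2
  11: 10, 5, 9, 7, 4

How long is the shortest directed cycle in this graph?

For each vertex v, BFS finds the shortest path from v back to v.
The shortest such closed walk is 5 → 11 → 5, length 2.

2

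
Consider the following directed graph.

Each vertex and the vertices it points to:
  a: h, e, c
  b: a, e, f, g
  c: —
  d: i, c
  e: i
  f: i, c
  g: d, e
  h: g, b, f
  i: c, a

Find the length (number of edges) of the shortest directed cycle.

3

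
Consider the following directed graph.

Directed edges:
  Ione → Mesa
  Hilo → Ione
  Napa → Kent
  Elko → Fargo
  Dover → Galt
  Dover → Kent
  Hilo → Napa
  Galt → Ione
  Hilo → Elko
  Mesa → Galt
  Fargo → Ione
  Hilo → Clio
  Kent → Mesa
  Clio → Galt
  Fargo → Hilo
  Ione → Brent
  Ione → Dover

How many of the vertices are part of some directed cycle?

8

A vertex is on a directed cycle iff it belongs to a strongly connected component of size ≥ 2 (or has a self-loop).
The vertices on cycles are {Elko, Galt, Hilo, Ione, Kent, Mesa, Dover, Fargo} — 8 in total.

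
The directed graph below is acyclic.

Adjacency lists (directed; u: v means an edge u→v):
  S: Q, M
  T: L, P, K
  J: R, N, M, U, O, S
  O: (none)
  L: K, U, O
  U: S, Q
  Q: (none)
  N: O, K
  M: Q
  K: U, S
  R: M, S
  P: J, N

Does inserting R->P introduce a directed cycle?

Adding R→P creates a cycle iff P can already reach R.
Path from P: P → J → R.
So P → … → R → P is a cycle.

Yes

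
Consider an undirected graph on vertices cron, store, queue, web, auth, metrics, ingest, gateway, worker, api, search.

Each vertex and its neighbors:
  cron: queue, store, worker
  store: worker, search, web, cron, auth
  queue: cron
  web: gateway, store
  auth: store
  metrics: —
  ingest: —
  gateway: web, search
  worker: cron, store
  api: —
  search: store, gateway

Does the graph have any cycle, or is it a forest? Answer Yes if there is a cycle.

Yes

DFS, tracking each vertex's parent; an edge to a visited non-parent vertex closes a cycle.
Start from search:
visit search (parent –)
  visit store (parent search)
    visit worker (parent store)
      visit cron (parent worker)
        visit queue (parent cron)
          queue–cron: parent, skip
        cron–store: store visited and ≠ parent → cycle
Cycle: store – worker – cron – store.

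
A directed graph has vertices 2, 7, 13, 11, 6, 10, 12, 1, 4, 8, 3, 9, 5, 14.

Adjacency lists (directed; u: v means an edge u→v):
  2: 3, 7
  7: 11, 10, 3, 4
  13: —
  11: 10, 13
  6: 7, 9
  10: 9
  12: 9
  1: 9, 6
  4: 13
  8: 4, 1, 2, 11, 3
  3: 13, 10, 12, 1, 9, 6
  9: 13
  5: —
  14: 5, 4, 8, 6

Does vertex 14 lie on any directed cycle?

14 lies on a cycle iff there is a path from 14 back to itself.
Exploring from 14, it never reaches itself; equivalently, its strongly connected component is a singleton.

No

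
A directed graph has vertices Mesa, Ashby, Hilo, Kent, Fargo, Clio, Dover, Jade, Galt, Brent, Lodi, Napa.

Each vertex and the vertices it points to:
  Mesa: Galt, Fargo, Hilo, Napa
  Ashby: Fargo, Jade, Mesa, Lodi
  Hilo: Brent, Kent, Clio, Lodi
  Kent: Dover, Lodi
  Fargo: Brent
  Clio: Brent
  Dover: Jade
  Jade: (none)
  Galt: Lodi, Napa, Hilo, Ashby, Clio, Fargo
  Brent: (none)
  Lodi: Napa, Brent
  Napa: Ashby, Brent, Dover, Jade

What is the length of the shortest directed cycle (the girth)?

3

For each vertex v, BFS finds the shortest path from v back to v.
The shortest such closed walk is Mesa → Napa → Ashby → Mesa, length 3.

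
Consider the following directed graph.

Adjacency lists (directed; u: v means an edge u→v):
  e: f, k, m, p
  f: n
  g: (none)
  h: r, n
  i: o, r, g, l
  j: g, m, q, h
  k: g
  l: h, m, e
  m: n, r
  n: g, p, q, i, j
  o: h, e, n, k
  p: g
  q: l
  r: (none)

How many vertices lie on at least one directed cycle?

A vertex is on a directed cycle iff it belongs to a strongly connected component of size ≥ 2 (or has a self-loop).
The vertices on cycles are {e, f, h, i, j, l, m, n, o, q} — 10 in total.

10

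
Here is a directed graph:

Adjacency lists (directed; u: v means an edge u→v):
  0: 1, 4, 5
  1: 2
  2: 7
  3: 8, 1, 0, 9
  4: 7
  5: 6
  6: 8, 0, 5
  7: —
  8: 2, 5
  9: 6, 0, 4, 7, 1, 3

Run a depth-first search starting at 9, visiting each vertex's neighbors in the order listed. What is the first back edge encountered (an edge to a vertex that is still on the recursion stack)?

5->6

DFS from 9 (visiting each vertex's neighbors in the order listed); mark gray on enter, black on exit:
9 gray
  6 gray
    8 gray
      2 gray
        7 gray
        7 black
      2 black
      5 gray
        5→6: 6 is gray → back edge
First back edge: 5 → 6.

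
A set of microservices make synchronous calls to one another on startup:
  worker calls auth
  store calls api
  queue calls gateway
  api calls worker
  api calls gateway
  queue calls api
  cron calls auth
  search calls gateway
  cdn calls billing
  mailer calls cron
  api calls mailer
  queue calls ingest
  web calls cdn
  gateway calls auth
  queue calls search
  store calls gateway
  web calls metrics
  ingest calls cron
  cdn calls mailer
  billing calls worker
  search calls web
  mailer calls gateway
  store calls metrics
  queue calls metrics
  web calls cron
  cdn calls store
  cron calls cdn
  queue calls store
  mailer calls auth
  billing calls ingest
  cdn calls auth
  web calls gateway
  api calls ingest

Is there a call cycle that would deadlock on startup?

DFS with white/gray/black marking, starting from cdn:
cdn gray
  billing gray
    worker gray
      auth gray
      auth black
    worker black
    ingest gray
      cron gray
        cron→auth: auth black — skip
        cron→cdn: cdn is gray → back edge
Back edge found, so a cycle exists: cdn → billing → ingest → cron → cdn.

Yes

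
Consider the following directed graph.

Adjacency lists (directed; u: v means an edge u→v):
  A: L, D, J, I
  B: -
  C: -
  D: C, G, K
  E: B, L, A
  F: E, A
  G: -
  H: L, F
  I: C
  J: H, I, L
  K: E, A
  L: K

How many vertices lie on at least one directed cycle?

8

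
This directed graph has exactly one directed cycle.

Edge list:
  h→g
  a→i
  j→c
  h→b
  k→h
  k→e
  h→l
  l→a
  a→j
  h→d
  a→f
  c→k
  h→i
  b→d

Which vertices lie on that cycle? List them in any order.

DFS with gray/black marking from k:
k gray
  e gray
  e black
  h gray
    b gray
      d gray
      d black
    b black
    h→d: d black — skip
    l gray
      a gray
        j gray
          c gray
            c→k: k is gray → back edge
Back edge closes the cycle k → h → l → a → j → c → k; its vertices are {a, c, h, j, k, l}.

a, c, h, j, k, l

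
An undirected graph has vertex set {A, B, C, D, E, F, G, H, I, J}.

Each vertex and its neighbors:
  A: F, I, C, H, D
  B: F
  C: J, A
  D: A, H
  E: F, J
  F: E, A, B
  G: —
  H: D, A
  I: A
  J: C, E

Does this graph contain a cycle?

DFS, tracking each vertex's parent; an edge to a visited non-parent vertex closes a cycle.
Start from D:
visit D (parent –)
  visit A (parent D)
    visit F (parent A)
      visit E (parent F)
        E–F: parent, skip
        visit J (parent E)
          visit C (parent J)
            C–J: parent, skip
            C–A: A visited and ≠ parent → cycle
Cycle: A – F – E – J – C – A.

Yes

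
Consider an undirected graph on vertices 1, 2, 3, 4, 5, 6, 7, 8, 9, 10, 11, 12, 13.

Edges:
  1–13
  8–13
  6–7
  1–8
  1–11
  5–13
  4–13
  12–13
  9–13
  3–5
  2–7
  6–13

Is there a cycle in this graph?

Yes

DFS, tracking each vertex's parent; an edge to a visited non-parent vertex closes a cycle.
Start from 13:
visit 13 (parent –)
  visit 5 (parent 13)
    5–13: parent, skip
    visit 3 (parent 5)
      3–5: parent, skip
  visit 6 (parent 13)
    visit 7 (parent 6)
      7–6: parent, skip
      visit 2 (parent 7)
        2–7: parent, skip
    6–13: parent, skip
  visit 8 (parent 13)
    8–13: parent, skip
    visit 1 (parent 8)
      1–13: 13 visited and ≠ parent → cycle
Cycle: 13 – 8 – 1 – 13.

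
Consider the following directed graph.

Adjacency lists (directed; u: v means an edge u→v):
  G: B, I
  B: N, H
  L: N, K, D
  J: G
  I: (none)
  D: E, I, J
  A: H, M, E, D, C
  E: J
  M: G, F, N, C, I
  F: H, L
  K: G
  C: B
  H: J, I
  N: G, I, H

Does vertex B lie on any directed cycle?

B is on a cycle iff B can reach itself via ≥1 edge.
B → N → G → B — yes.

Yes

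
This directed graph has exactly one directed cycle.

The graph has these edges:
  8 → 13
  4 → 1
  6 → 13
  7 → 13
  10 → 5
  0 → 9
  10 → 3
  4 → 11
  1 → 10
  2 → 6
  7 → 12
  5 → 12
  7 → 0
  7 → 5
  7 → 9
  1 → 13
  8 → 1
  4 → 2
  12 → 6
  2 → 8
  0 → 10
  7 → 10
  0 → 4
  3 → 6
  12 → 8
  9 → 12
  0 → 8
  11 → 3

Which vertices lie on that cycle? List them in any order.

DFS with gray/black marking from 10:
10 gray
  3 gray
    6 gray
      13 gray
      13 black
    6 black
  3 black
  5 gray
    12 gray
      12→6: 6 black — skip
      8 gray
        8→13: 13 black — skip
        1 gray
          1→13: 13 black — skip
          1→10: 10 is gray → back edge
Back edge closes the cycle 10 → 5 → 12 → 8 → 1 → 10; its vertices are {1, 5, 8, 10, 12}.

1, 5, 8, 10, 12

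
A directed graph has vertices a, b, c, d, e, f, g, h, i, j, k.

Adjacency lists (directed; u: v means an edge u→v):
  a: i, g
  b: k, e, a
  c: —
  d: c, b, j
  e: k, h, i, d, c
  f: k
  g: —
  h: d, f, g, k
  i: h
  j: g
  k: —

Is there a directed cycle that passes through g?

No

g lies on a cycle iff there is a path from g back to itself.
Exploring from g, it never reaches itself; equivalently, its strongly connected component is a singleton.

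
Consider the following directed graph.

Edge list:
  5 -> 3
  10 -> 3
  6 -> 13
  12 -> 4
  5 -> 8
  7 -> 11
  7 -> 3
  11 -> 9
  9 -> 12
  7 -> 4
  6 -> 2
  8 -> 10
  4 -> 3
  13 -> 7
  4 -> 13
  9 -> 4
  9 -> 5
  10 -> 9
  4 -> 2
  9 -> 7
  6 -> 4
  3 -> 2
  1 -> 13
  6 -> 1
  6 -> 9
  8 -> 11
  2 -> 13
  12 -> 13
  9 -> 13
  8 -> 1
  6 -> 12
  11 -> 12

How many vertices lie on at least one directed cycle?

A vertex is on a directed cycle iff it belongs to a strongly connected component of size ≥ 2 (or has a self-loop).
The vertices on cycles are {1, 2, 3, 4, 5, 7, 8, 9, 10, 11, 12, 13} — 12 in total.

12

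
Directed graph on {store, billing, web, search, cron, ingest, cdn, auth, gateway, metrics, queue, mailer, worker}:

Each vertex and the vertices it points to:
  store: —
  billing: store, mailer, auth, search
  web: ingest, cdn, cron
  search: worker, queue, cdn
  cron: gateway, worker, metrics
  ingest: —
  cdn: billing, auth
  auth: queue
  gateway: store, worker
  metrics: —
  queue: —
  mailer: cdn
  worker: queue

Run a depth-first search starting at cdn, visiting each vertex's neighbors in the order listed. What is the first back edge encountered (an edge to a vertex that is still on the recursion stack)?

mailer->cdn

DFS from cdn (visiting each vertex's neighbors in the order listed); mark gray on enter, black on exit:
cdn gray
  billing gray
    store gray
    store black
    mailer gray
      mailer→cdn: cdn is gray → back edge
First back edge: mailer → cdn.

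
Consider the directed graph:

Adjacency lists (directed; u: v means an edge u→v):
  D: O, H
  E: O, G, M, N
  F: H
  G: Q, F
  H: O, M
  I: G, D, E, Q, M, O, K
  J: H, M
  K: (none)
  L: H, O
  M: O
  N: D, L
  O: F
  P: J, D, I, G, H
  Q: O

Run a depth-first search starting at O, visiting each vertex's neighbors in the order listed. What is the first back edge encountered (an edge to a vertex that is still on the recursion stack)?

DFS from O (visiting each vertex's neighbors in the order listed); mark gray on enter, black on exit:
O gray
  F gray
    H gray
      H→O: O is gray → back edge
First back edge: H → O.

H->O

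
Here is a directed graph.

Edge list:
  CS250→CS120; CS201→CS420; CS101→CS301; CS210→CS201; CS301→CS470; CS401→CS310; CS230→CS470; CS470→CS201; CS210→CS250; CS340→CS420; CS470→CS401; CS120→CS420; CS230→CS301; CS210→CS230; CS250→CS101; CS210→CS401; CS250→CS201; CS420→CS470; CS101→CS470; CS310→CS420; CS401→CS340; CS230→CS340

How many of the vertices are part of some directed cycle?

A vertex is on a directed cycle iff it belongs to a strongly connected component of size ≥ 2 (or has a self-loop).
The vertices on cycles are {CS201, CS310, CS340, CS401, CS420, CS470} — 6 in total.

6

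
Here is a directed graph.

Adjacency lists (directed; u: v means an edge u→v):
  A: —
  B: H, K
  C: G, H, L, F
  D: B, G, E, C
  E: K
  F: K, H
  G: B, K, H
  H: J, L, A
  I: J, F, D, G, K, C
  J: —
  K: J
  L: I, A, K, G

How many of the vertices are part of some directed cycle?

A vertex is on a directed cycle iff it belongs to a strongly connected component of size ≥ 2 (or has a self-loop).
The vertices on cycles are {B, C, D, F, G, H, I, L} — 8 in total.

8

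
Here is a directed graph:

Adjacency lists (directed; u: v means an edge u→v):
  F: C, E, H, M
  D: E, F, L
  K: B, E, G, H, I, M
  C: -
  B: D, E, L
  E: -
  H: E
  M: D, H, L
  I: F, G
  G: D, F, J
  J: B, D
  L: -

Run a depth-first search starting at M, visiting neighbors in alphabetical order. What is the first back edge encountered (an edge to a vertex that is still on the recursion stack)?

DFS from M (visiting neighbors in alphabetical order); mark gray on enter, black on exit:
M gray
  D gray
    E gray
    E black
    F gray
      C gray
      C black
      F→E: E black — skip
      H gray
        H→E: E black — skip
      H black
      F→M: M is gray → back edge
First back edge: F → M.

F->M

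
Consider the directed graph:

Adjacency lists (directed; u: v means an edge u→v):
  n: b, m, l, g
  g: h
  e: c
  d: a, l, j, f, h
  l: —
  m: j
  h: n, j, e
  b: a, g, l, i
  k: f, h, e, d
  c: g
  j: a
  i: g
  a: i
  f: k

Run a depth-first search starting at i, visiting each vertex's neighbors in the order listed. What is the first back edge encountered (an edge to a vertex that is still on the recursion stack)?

DFS from i (visiting each vertex's neighbors in the order listed); mark gray on enter, black on exit:
i gray
  g gray
    h gray
      n gray
        b gray
          a gray
            a→i: i is gray → back edge
First back edge: a → i.

a->i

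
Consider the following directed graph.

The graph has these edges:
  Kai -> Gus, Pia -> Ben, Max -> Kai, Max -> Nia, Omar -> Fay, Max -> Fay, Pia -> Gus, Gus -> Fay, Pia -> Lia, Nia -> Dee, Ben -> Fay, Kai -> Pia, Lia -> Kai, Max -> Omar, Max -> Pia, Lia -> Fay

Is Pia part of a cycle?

Yes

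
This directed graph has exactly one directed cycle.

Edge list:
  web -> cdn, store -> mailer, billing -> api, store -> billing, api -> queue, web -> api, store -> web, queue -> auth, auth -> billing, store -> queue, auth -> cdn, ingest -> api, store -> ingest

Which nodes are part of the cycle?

api, auth, queue, billing

DFS with gray/black marking from queue:
queue gray
  auth gray
    cdn gray
    cdn black
    billing gray
      api gray
        api→queue: queue is gray → back edge
Back edge closes the cycle queue → auth → billing → api → queue; its vertices are {api, auth, queue, billing}.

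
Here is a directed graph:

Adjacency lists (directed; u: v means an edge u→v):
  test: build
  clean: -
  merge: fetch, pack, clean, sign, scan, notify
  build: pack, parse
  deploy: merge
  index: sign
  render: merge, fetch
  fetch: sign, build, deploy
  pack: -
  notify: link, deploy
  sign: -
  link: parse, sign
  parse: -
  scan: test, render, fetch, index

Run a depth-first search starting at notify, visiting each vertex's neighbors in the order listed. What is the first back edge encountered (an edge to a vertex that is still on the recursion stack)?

DFS from notify (visiting each vertex's neighbors in the order listed); mark gray on enter, black on exit:
notify gray
  link gray
    parse gray
    parse black
    sign gray
    sign black
  link black
  deploy gray
    merge gray
      fetch gray
        fetch→sign: sign black — skip
        build gray
          pack gray
          pack black
          build→parse: parse black — skip
        build black
        fetch→deploy: deploy is gray → back edge
First back edge: fetch → deploy.

fetch→deploy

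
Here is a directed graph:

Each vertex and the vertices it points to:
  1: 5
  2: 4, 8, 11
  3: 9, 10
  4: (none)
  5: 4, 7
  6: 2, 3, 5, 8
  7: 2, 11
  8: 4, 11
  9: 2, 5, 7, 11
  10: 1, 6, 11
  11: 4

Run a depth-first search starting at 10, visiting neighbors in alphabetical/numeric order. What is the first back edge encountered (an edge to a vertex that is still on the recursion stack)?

3->10

DFS from 10 (visiting neighbors in alphabetical/numeric order); mark gray on enter, black on exit:
10 gray
  1 gray
    5 gray
      4 gray
      4 black
      7 gray
        2 gray
          2→4: 4 black — skip
          8 gray
            8→4: 4 black — skip
            11 gray
              11→4: 4 black — skip
            11 black
          8 black
          2→11: 11 black — skip
        2 black
        7→11: 11 black — skip
      7 black
    5 black
  1 black
  6 gray
    6→2: 2 black — skip
    3 gray
      9 gray
        9→2: 2 black — skip
        9→5: 5 black — skip
        9→7: 7 black — skip
        9→11: 11 black — skip
      9 black
      3→10: 10 is gray → back edge
First back edge: 3 → 10.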